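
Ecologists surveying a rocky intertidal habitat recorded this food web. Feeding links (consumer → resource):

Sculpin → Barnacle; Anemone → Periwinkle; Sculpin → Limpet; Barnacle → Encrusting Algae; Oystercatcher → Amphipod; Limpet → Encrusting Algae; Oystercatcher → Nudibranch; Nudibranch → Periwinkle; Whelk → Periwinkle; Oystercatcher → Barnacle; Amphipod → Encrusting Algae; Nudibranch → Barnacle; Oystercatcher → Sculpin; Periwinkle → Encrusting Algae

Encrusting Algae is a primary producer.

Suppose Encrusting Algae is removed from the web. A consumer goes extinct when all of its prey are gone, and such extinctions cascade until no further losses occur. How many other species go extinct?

Remove Encrusting Algae.
Round 1: Barnacle (all prey gone), Amphipod (all prey gone), Periwinkle (all prey gone), Limpet (all prey gone) → extinct.
Round 2: Sculpin (all prey gone), Whelk (all prey gone), Nudibranch (all prey gone), Anemone (all prey gone) → extinct.
Round 3: Oystercatcher (all prey gone) → extinct.
No further losses. Total secondary extinctions: 9.

9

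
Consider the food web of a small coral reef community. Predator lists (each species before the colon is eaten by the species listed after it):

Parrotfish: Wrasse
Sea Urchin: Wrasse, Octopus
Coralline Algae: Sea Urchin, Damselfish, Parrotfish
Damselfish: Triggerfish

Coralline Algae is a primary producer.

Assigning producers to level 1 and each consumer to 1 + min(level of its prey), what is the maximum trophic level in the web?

3

Producers (level 1): Coralline Algae.
Following each consumer down to its lowest-level prey: Coralline Algae → Damselfish → Triggerfish (levels 1 through 3).
All prey of Triggerfish (Damselfish 2) are at level 2 or above, so Triggerfish is at level 1 + 2 = 3.
Every consumer has at least one prey at level 2 or below, so none exceeds level 3.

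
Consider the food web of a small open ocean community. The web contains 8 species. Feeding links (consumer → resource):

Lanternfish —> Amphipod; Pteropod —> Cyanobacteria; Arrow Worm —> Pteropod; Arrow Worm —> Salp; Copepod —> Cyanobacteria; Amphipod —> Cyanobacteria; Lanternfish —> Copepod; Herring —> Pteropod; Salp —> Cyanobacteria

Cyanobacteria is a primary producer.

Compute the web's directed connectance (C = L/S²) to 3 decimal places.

C = 0.141

The web has S = 8 species and L = 9 feeding links.
C = L / S² = 9 / 64 = 0.1406 ≈ 0.141.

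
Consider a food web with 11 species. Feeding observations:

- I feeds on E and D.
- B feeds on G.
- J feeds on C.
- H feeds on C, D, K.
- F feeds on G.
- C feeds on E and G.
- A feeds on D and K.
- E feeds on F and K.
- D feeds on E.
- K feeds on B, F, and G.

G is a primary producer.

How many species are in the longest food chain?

6 species

One longest chain: G → F → K → E → D → A.
It has 6 species and 5 links.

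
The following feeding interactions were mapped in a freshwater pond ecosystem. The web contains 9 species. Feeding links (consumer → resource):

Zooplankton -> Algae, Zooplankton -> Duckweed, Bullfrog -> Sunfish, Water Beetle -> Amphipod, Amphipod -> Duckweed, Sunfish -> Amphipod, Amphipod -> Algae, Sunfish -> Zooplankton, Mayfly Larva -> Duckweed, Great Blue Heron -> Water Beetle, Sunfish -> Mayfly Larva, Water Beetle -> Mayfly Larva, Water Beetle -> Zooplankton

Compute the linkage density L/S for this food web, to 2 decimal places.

L/S = 1.44

There are L = 13 links among S = 9 species.
L/S = 13/9 = 1.4444 ≈ 1.44.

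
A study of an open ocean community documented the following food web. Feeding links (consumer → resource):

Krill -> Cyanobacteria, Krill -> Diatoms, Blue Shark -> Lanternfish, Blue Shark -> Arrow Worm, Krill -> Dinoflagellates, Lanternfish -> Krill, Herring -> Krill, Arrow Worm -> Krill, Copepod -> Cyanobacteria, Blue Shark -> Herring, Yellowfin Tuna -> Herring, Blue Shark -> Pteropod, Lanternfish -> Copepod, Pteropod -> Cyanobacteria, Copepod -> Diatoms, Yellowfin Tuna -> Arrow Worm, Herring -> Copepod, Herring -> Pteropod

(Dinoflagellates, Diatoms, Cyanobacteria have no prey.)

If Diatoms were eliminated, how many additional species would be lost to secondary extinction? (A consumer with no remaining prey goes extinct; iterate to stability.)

0

Remove Diatoms.
Every predator of it retains at least one other prey: Krill still has Dinoflagellates, Cyanobacteria; Copepod still has Cyanobacteria.
No consumer loses all prey, so no secondary extinctions occur.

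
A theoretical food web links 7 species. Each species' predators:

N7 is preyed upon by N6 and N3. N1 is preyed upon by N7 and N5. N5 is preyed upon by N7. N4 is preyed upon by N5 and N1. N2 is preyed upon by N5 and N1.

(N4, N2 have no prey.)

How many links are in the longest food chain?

4 links

One longest chain: N4 → N1 → N5 → N7 → N3.
It has 5 species and 4 links.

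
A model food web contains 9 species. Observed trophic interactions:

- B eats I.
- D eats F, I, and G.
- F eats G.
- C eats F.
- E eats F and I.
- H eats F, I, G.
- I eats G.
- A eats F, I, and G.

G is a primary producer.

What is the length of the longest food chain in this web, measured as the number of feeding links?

One longest chain: G → F → C.
It has 3 species and 2 links.

2 links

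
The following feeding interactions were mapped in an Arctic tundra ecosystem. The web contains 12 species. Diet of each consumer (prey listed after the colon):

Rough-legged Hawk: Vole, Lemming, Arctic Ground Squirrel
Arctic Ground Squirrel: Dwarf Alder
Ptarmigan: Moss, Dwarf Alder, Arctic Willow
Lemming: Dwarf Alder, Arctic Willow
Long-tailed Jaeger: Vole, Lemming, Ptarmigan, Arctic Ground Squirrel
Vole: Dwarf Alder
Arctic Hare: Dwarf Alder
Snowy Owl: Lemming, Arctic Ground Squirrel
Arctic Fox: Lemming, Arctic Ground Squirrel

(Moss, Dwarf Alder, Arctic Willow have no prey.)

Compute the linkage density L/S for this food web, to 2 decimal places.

There are L = 19 links among S = 12 species.
L/S = 19/12 = 1.5833 ≈ 1.58.

L/S = 1.58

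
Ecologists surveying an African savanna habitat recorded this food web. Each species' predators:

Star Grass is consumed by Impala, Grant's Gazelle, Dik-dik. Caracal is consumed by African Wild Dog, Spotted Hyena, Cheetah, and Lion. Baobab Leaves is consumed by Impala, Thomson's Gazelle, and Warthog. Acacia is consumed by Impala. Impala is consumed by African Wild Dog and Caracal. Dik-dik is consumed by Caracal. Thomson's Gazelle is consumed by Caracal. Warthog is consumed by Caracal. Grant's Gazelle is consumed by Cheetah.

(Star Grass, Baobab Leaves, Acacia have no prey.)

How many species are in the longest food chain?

One longest chain: Star Grass → Impala → Caracal → Lion.
It has 4 species and 3 links.

4 species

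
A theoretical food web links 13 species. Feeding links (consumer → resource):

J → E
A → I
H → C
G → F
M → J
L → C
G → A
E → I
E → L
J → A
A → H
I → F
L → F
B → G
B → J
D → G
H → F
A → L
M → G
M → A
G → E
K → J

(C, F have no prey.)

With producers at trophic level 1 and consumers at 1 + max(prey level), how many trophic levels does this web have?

Producers (level 1): C, F.
C → H → A → G → D gives D level 5.
No species has a prey at level 5, so no species reaches level 6.

5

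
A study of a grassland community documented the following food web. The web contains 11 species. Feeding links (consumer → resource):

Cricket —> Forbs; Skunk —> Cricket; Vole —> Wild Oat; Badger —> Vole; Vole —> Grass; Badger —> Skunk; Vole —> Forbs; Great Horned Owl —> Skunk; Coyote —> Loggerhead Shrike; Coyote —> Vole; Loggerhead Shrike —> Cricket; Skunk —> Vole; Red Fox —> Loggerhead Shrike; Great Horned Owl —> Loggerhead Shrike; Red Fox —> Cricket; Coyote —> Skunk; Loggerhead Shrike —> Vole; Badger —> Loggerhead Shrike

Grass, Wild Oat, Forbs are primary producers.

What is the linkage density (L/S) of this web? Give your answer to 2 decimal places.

There are L = 18 links among S = 11 species.
L/S = 18/11 = 1.6364 ≈ 1.64.

L/S = 1.64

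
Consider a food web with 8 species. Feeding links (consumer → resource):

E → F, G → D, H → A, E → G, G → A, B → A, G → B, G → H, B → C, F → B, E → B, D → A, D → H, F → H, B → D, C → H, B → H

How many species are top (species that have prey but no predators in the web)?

1

Top species (has prey, but nothing eats it): E.
Count: 1.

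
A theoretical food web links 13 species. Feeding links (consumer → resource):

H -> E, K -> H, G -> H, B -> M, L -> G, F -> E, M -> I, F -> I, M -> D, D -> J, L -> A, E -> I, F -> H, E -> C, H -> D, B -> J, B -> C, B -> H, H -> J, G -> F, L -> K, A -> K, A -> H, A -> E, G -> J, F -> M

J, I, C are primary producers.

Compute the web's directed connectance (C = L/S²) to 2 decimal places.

C = 0.15

The web has S = 13 species and L = 26 feeding links.
C = L / S² = 26 / 169 = 0.1538 ≈ 0.15.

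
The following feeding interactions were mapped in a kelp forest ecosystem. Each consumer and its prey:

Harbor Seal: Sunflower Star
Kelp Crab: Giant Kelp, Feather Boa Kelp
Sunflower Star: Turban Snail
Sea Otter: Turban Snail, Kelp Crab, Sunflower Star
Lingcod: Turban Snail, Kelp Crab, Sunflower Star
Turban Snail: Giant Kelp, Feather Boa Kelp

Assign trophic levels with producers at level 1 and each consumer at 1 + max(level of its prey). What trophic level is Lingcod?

Trophic level 4

Giant Kelp is a producer → level 1.
Turban Snail eats Giant Kelp (level 1); other prey at levels: Feather Boa Kelp 1 → level 2.
Sunflower Star eats Turban Snail → level 3.
Lingcod eats Sunflower Star (level 3); other prey at levels: Turban Snail 2, Kelp Crab 2 → level 4.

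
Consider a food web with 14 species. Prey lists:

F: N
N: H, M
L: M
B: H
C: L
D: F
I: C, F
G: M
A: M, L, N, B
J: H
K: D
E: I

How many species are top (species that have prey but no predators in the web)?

Top species (has prey, but nothing eats it): J, G, A, K, E.
Count: 5.

5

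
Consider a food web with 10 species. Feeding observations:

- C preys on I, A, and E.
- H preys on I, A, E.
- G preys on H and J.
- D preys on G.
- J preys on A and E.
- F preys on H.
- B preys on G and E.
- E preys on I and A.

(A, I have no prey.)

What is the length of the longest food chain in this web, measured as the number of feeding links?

One longest chain: A → E → H → G → D.
It has 5 species and 4 links.

4 links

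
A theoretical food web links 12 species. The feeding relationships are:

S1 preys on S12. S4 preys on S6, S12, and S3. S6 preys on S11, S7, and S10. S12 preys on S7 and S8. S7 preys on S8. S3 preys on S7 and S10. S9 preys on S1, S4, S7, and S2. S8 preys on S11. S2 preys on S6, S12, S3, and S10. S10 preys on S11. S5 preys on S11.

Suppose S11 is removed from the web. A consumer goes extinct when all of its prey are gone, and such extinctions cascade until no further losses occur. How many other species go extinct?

Remove S11.
Round 1: S5 (all prey gone), S8 (all prey gone), S10 (all prey gone) → extinct.
Round 2: S7 (all prey gone) → extinct.
Round 3: S6 (all prey gone), S12 (all prey gone), S3 (all prey gone) → extinct.
Round 4: S4 (all prey gone), S1 (all prey gone), S2 (all prey gone) → extinct.
Round 5: S9 (all prey gone) → extinct.
No further losses. Total secondary extinctions: 11.

11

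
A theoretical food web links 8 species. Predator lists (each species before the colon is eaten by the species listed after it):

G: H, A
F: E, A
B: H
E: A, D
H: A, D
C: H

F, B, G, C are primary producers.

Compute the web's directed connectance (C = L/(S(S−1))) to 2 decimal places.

The web has S = 8 species and L = 10 feeding links.
C = L / (S(S−1)) = 10 / 56 = 0.1786 ≈ 0.18.

C = 0.18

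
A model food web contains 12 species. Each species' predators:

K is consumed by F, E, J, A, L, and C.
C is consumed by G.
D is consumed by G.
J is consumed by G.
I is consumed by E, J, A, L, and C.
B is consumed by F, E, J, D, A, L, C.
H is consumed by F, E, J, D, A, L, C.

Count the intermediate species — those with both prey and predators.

Intermediate species (has both prey and predators): J, C, D.
Count: 3.

3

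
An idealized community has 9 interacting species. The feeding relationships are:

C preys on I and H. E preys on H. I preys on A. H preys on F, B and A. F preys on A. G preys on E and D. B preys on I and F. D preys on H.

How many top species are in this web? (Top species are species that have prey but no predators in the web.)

2

Top species (has prey, but nothing eats it): C, G.
Count: 2.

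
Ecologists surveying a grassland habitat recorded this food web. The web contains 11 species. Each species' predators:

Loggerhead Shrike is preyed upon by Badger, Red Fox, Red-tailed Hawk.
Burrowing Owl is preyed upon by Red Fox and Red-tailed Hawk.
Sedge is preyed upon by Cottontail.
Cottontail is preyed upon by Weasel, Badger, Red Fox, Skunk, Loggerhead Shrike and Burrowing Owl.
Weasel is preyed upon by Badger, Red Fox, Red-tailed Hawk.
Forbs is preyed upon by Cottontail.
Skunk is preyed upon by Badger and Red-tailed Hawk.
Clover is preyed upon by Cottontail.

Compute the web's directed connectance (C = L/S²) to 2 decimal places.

The web has S = 11 species and L = 19 feeding links.
C = L / S² = 19 / 121 = 0.1570 ≈ 0.16.

C = 0.16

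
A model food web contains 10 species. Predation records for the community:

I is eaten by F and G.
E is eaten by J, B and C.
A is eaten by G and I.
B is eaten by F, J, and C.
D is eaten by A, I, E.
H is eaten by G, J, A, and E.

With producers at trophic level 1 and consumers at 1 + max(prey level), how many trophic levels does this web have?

Producers (level 1): D, H.
D → E → B → C gives C level 4.
No species has a prey at level 4, so no species reaches level 5.

4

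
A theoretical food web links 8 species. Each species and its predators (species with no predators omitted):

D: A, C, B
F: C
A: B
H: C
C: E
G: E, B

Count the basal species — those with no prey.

4

Basal species (no prey listed): H, D, F, G.
Count: 4.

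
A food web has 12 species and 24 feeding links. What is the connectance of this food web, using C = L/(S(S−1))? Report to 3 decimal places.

C = 0.182

The web has S = 12 species and L = 24 feeding links.
C = L / (S(S−1)) = 24 / 132 = 0.1818 ≈ 0.182.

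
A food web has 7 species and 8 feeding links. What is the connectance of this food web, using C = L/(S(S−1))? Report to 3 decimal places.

C = 0.190

The web has S = 7 species and L = 8 feeding links.
C = L / (S(S−1)) = 8 / 42 = 0.1905 ≈ 0.190.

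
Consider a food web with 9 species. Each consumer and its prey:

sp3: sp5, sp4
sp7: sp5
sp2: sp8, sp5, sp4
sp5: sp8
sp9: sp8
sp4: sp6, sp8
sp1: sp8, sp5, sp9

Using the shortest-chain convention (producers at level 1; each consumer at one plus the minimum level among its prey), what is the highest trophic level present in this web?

3

Producers (level 1): sp6, sp8.
Following each consumer down to its lowest-level prey: sp8 → sp5 → sp3 (levels 1 through 3).
All prey of sp3 (sp5 2, sp4 2) are at level 2 or above, so sp3 is at level 1 + 2 = 3.
Every consumer has at least one prey at level 2 or below, so none exceeds level 3.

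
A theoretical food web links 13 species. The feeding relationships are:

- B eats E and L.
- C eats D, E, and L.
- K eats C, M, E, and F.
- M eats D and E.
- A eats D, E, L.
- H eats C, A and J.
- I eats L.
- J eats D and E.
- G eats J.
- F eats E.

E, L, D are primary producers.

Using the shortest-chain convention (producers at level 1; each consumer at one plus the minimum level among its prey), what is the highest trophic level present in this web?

Producers (level 1): E, L, D.
Following each consumer down to its lowest-level prey: E → A → H (levels 1 through 3).
All prey of H (A 2, C 2, J 2) are at level 2 or above, so H is at level 1 + 2 = 3.
Every consumer has at least one prey at level 2 or below, so none exceeds level 3.

3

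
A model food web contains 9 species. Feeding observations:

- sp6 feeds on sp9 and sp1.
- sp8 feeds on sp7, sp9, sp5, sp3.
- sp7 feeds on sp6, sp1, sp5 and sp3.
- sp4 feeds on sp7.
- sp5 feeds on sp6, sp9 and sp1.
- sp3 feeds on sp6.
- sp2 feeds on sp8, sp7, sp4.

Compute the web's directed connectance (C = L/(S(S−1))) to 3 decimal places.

C = 0.250

The web has S = 9 species and L = 18 feeding links.
C = L / (S(S−1)) = 18 / 72 = 0.2500 ≈ 0.250.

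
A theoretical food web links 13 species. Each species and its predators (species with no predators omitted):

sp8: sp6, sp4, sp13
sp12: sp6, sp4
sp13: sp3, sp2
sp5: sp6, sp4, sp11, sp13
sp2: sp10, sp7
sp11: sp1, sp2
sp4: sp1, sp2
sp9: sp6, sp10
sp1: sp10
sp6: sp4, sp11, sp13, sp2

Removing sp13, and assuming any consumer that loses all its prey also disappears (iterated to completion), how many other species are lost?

1

Remove sp13.
Round 1: sp3 (all prey gone) → extinct.
No further losses. Total secondary extinctions: 1.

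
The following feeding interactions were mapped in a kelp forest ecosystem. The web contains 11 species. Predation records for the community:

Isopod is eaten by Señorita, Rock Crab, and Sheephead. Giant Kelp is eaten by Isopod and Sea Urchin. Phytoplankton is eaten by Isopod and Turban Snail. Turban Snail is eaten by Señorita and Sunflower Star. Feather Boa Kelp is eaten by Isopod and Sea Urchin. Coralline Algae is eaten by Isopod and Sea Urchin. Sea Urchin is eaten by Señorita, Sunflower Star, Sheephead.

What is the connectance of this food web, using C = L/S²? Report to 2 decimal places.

C = 0.13

The web has S = 11 species and L = 16 feeding links.
C = L / S² = 16 / 121 = 0.1322 ≈ 0.13.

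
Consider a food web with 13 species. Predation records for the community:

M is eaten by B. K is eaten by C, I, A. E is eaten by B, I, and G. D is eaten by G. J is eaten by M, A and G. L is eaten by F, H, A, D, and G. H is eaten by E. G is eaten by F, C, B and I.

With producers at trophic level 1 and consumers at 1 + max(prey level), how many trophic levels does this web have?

Producers (level 1): J, L, K.
L → H → E → G → C gives C level 5.
No species has a prey at level 5, so no species reaches level 6.

5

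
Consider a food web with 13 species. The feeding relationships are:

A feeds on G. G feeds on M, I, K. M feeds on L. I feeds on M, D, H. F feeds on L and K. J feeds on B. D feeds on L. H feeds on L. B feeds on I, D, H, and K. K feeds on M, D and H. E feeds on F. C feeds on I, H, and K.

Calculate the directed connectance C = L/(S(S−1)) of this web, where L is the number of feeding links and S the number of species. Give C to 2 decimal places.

C = 0.15

The web has S = 13 species and L = 24 feeding links.
C = L / (S(S−1)) = 24 / 156 = 0.1538 ≈ 0.15.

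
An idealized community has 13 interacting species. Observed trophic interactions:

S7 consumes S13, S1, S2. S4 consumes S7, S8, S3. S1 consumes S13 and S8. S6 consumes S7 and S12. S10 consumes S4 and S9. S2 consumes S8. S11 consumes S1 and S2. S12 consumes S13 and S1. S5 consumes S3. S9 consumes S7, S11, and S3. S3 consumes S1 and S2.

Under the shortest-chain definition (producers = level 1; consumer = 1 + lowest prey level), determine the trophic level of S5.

Trophic level 4

S8 is a producer → level 1.
S1 eats S8 → level 2.
S3 eats S1 → level 3.
S5 eats S3 → level 4.
No prey of S5 is below level 3, so 4 is the minimum.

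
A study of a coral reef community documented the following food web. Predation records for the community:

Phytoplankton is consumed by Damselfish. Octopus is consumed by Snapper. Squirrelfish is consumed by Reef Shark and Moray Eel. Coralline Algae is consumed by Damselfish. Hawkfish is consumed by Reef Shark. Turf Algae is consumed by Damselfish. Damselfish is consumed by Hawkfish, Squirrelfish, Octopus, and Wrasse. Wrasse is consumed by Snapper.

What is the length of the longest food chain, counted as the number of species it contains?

One longest chain: Coralline Algae → Damselfish → Squirrelfish → Reef Shark.
It has 4 species and 3 links.

4 species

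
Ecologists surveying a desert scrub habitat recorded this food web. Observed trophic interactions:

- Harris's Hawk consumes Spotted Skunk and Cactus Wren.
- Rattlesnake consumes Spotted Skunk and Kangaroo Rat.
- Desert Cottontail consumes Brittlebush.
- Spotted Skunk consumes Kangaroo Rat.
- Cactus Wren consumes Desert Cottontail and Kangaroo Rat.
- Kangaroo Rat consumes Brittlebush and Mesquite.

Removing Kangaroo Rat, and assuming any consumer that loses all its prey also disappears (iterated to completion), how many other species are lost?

Remove Kangaroo Rat.
Round 1: Spotted Skunk (all prey gone) → extinct.
Round 2: Rattlesnake (all prey gone) → extinct.
No further losses. Total secondary extinctions: 2.

2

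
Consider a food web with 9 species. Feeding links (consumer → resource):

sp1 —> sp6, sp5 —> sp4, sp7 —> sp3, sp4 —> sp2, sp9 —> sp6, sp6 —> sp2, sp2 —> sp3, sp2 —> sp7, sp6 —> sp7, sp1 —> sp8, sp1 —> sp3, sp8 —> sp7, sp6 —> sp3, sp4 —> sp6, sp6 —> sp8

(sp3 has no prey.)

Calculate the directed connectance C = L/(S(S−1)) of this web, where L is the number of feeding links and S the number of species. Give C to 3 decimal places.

The web has S = 9 species and L = 15 feeding links.
C = L / (S(S−1)) = 15 / 72 = 0.2083 ≈ 0.208.

C = 0.208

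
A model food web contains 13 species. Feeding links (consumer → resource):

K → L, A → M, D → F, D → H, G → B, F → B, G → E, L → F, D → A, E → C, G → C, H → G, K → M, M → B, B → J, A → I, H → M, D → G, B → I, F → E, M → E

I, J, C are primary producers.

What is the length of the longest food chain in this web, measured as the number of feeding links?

One longest chain: C → E → F → L → K.
It has 5 species and 4 links.

4 links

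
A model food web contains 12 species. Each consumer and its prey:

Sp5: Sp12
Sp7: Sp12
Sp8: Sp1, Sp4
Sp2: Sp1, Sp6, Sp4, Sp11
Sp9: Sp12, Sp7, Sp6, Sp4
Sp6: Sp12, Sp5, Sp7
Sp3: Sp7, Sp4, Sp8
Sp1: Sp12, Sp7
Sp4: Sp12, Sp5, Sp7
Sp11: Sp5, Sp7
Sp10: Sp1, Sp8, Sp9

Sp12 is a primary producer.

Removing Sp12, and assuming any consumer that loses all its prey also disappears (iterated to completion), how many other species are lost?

Remove Sp12.
Round 1: Sp5 (all prey gone), Sp7 (all prey gone) → extinct.
Round 2: Sp1 (all prey gone), Sp6 (all prey gone), Sp4 (all prey gone), Sp11 (all prey gone) → extinct.
Round 3: Sp2 (all prey gone), Sp8 (all prey gone), Sp9 (all prey gone) → extinct.
Round 4: Sp10 (all prey gone), Sp3 (all prey gone) → extinct.
No further losses. Total secondary extinctions: 11.

11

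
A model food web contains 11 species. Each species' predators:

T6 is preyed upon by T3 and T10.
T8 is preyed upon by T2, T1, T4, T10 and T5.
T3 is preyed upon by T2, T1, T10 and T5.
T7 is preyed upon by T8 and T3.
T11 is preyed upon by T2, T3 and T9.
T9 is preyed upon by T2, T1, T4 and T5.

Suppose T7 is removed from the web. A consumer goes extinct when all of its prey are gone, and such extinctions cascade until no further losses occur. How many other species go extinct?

1

Remove T7.
Round 1: T8 (all prey gone) → extinct.
No further losses. Total secondary extinctions: 1.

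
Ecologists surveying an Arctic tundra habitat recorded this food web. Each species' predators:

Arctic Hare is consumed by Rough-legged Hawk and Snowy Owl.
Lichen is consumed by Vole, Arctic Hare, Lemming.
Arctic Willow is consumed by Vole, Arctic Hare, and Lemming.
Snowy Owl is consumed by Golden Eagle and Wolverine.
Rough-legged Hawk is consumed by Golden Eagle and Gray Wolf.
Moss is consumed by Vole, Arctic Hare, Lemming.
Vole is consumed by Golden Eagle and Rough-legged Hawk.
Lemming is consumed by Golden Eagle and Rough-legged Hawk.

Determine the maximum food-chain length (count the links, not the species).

One longest chain: Arctic Willow → Arctic Hare → Snowy Owl → Golden Eagle.
It has 4 species and 3 links.

3 links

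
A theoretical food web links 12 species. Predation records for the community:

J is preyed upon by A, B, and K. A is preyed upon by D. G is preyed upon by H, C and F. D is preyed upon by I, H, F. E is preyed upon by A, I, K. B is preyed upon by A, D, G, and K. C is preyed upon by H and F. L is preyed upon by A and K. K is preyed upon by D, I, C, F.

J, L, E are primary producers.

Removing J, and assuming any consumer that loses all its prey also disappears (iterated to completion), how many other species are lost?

2

Remove J.
Round 1: B (all prey gone) → extinct.
Round 2: G (all prey gone) → extinct.
No further losses. Total secondary extinctions: 2.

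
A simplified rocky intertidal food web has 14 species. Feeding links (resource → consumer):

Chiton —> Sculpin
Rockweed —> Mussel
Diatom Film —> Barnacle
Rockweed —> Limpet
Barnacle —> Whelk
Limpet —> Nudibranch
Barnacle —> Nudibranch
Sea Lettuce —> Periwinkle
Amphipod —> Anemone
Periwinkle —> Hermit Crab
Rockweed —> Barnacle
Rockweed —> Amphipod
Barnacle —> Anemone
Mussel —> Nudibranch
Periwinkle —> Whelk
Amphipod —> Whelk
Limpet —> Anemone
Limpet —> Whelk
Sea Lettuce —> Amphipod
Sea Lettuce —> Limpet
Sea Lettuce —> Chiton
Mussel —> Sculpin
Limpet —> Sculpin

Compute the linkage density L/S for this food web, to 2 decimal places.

L/S = 1.64

There are L = 23 links among S = 14 species.
L/S = 23/14 = 1.6429 ≈ 1.64.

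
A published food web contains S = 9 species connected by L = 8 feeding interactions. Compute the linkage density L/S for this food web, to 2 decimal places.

There are L = 8 links among S = 9 species.
L/S = 8/9 = 0.8889 ≈ 0.89.

L/S = 0.89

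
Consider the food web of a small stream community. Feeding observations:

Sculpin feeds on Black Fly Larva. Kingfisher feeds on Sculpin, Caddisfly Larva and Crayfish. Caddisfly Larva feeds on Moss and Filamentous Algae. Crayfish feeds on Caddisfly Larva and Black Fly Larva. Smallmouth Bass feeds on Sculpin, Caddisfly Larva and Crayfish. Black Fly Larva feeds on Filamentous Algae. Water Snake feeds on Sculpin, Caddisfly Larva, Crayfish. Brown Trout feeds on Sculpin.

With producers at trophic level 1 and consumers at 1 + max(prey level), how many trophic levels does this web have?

Producers (level 1): Filamentous Algae, Moss.
Filamentous Algae → Black Fly Larva → Sculpin → Smallmouth Bass gives Smallmouth Bass level 4.
No species has a prey at level 4, so no species reaches level 5.

4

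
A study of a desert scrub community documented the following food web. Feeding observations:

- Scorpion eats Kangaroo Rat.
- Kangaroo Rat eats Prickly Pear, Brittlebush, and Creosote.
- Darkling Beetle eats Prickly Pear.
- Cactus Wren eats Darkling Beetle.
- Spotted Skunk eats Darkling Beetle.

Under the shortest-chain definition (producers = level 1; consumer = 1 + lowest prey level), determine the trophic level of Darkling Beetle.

Trophic level 2

Prickly Pear is a producer → level 1.
Darkling Beetle eats Prickly Pear → level 2.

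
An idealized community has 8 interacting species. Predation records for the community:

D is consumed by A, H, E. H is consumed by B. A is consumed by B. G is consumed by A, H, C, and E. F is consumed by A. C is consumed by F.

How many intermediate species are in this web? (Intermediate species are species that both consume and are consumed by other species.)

4

Intermediate species (has both prey and predators): H, C, F, A.
Count: 4.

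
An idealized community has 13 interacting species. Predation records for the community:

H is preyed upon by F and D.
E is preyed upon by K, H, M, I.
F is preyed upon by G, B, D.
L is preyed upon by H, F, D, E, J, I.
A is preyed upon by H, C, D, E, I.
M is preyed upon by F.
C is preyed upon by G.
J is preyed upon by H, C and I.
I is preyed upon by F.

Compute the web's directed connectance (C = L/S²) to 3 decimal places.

The web has S = 13 species and L = 26 feeding links.
C = L / S² = 26 / 169 = 0.1538 ≈ 0.154.

C = 0.154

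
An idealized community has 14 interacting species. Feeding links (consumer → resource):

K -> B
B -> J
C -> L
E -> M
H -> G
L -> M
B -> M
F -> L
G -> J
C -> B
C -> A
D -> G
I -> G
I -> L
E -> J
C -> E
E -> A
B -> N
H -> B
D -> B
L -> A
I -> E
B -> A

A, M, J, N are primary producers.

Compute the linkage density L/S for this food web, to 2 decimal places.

There are L = 23 links among S = 14 species.
L/S = 23/14 = 1.6429 ≈ 1.64.

L/S = 1.64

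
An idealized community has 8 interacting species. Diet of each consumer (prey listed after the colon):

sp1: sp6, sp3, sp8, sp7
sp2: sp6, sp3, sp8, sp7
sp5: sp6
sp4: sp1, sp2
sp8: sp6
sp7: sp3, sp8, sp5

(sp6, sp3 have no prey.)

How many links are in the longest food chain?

4 links

One longest chain: sp6 → sp8 → sp7 → sp1 → sp4.
It has 5 species and 4 links.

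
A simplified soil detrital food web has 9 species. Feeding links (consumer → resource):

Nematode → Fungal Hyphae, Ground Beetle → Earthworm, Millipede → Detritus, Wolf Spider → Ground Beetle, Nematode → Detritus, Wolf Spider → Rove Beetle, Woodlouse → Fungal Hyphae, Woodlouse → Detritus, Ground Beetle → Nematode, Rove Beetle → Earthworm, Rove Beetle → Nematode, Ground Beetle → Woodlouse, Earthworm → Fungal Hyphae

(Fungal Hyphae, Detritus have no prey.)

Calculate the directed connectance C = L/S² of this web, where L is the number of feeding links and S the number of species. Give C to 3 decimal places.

C = 0.160

The web has S = 9 species and L = 13 feeding links.
C = L / S² = 13 / 81 = 0.1605 ≈ 0.160.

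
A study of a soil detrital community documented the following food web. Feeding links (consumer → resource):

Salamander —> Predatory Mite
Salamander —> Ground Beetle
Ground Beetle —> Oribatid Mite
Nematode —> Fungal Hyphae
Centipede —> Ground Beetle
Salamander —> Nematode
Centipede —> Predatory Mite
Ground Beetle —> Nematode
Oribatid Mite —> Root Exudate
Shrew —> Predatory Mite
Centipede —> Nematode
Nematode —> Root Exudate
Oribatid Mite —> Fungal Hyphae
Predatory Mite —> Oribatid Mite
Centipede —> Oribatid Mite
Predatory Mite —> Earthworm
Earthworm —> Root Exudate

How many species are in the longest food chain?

4 species

One longest chain: Root Exudate → Oribatid Mite → Predatory Mite → Centipede.
It has 4 species and 3 links.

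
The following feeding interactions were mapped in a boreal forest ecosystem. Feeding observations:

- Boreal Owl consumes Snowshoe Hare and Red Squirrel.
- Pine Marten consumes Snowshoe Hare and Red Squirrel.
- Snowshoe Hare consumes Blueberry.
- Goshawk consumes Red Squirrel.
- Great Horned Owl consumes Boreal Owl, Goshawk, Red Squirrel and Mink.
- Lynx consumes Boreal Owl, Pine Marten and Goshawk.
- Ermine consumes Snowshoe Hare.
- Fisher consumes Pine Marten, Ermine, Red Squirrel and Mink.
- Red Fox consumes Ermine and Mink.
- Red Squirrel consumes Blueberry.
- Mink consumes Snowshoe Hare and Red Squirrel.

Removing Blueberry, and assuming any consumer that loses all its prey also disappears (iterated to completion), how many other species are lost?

11

Remove Blueberry.
Round 1: Red Squirrel (all prey gone), Snowshoe Hare (all prey gone) → extinct.
Round 2: Pine Marten (all prey gone), Boreal Owl (all prey gone), Ermine (all prey gone), Goshawk (all prey gone), Mink (all prey gone) → extinct.
Round 3: Red Fox (all prey gone), Great Horned Owl (all prey gone), Fisher (all prey gone), Lynx (all prey gone) → extinct.
No further losses. Total secondary extinctions: 11.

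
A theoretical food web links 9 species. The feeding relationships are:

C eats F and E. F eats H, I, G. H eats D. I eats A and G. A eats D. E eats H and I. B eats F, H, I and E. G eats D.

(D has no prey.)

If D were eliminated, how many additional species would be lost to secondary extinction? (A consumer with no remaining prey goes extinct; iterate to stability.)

Remove D.
Round 1: H (all prey gone), G (all prey gone), A (all prey gone) → extinct.
Round 2: I (all prey gone) → extinct.
Round 3: E (all prey gone), F (all prey gone) → extinct.
Round 4: B (all prey gone), C (all prey gone) → extinct.
No further losses. Total secondary extinctions: 8.

8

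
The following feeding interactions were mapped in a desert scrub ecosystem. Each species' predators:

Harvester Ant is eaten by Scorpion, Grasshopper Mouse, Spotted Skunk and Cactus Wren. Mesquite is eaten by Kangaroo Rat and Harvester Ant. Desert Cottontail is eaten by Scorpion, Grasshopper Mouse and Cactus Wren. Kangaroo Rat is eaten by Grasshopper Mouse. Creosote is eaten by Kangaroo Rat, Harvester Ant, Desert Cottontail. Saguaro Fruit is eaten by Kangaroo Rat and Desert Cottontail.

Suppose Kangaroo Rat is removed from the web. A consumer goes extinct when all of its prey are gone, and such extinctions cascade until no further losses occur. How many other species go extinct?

0

Remove Kangaroo Rat.
Every predator of it retains at least one other prey: Grasshopper Mouse still has Harvester Ant, Desert Cottontail.
No consumer loses all prey, so no secondary extinctions occur.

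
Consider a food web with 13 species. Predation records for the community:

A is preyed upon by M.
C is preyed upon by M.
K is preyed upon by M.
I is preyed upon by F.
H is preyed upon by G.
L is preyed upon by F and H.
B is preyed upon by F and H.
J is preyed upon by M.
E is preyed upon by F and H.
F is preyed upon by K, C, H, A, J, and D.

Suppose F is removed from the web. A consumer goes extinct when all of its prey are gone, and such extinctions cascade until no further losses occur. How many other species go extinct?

Remove F.
Round 1: K (all prey gone), D (all prey gone), C (all prey gone), J (all prey gone), A (all prey gone) → extinct.
Round 2: M (all prey gone) → extinct.
No further losses. Total secondary extinctions: 6.

6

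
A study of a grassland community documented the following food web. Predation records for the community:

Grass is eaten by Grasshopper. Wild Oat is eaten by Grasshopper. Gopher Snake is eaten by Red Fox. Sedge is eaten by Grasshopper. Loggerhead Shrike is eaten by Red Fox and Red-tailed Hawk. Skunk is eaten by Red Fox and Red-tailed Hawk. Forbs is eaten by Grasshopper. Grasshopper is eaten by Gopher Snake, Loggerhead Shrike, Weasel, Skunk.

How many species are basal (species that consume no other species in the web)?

Basal species (no prey listed): Wild Oat, Sedge, Forbs, Grass.
Count: 4.

4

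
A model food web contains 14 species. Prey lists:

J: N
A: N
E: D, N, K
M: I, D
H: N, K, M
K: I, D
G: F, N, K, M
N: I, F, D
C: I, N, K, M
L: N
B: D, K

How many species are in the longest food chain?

One longest chain: I → K → B.
It has 3 species and 2 links.

3 species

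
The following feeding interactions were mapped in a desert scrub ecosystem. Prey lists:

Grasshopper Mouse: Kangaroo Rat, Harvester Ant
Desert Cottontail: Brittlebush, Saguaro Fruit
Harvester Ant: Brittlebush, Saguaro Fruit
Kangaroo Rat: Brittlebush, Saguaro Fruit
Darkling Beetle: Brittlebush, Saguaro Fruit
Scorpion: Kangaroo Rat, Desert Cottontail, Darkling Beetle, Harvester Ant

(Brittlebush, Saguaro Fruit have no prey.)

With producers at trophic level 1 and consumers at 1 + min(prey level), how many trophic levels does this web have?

3

Producers (level 1): Brittlebush, Saguaro Fruit.
Following each consumer down to its lowest-level prey: Brittlebush → Kangaroo Rat → Grasshopper Mouse (levels 1 through 3).
All prey of Grasshopper Mouse (Kangaroo Rat 2, Harvester Ant 2) are at level 2 or above, so Grasshopper Mouse is at level 1 + 2 = 3.
Every consumer has at least one prey at level 2 or below, so none exceeds level 3.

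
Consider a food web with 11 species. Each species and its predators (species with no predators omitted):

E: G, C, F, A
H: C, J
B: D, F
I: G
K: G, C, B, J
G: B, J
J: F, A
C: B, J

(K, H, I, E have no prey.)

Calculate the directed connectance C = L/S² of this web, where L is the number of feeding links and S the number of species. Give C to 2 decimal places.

C = 0.16

The web has S = 11 species and L = 19 feeding links.
C = L / S² = 19 / 121 = 0.1570 ≈ 0.16.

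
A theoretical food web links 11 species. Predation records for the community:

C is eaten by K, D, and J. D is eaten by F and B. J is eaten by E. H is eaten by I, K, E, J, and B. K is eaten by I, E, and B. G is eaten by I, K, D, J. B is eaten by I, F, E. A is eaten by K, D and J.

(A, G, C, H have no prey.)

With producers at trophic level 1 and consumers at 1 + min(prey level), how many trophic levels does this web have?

Producers (level 1): A, G, C, H.
Following each consumer down to its lowest-level prey: A → D → F (levels 1 through 3).
All prey of F (D 2, B 2) are at level 2 or above, so F is at level 1 + 2 = 3.
Every consumer has at least one prey at level 2 or below, so none exceeds level 3.

3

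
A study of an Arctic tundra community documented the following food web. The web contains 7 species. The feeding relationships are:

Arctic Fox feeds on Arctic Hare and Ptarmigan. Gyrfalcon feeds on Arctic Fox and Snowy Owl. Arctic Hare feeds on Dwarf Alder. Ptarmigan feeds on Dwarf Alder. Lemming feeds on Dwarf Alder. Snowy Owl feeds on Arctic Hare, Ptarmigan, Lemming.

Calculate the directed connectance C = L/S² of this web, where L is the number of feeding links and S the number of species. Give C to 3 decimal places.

C = 0.204

The web has S = 7 species and L = 10 feeding links.
C = L / S² = 10 / 49 = 0.2041 ≈ 0.204.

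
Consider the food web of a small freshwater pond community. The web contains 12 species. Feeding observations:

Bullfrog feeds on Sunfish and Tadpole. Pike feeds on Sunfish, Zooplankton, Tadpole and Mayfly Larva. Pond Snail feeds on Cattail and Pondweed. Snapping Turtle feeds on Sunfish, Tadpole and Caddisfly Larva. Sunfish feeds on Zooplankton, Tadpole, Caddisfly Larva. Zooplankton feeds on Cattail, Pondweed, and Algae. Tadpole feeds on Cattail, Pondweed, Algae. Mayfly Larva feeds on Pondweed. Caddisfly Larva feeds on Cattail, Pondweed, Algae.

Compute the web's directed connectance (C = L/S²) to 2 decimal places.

The web has S = 12 species and L = 24 feeding links.
C = L / S² = 24 / 144 = 0.1667 ≈ 0.17.

C = 0.17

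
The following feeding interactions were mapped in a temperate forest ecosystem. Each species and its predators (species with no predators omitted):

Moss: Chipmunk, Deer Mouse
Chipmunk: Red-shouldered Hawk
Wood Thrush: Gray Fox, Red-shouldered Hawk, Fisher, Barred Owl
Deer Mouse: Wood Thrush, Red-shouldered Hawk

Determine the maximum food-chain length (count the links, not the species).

3 links

One longest chain: Moss → Deer Mouse → Wood Thrush → Gray Fox.
It has 4 species and 3 links.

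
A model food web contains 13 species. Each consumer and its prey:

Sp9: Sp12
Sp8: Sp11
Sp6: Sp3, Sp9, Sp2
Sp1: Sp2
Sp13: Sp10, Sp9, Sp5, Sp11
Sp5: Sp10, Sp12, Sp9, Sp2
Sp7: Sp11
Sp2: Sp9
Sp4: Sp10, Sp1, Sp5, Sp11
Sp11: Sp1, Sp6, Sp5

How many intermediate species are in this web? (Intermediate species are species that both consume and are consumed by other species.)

Intermediate species (has both prey and predators): Sp9, Sp2, Sp1, Sp6, Sp5, Sp11.
Count: 6.

6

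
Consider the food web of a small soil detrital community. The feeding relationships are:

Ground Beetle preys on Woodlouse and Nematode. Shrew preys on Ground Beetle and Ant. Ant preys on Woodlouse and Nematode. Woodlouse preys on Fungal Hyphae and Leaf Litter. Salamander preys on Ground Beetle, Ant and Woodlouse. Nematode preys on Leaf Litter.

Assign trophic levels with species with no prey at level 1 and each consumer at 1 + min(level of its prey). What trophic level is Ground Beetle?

Leaf Litter has no prey (basal) → level 1.
Nematode eats Leaf Litter → level 2.
Ground Beetle eats Nematode → level 3.
No prey of Ground Beetle is below level 2, so 3 is the minimum.

Trophic level 3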